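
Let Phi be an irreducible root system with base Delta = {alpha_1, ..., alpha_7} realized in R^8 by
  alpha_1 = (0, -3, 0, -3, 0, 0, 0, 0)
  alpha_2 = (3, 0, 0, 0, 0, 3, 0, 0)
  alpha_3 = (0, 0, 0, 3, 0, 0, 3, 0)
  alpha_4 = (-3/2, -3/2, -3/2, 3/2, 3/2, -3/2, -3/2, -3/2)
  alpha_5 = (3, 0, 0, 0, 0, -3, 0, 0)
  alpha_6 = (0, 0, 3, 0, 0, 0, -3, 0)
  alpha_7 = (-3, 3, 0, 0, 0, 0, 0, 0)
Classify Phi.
Compute the Cartan integers a_ij = 2(alpha_i, alpha_j)/(alpha_j, alpha_j); the resulting 7x7 Cartan matrix is
[[2, 0, -1, 0, 0, 0, -1], [0, 2, 0, -1, 0, 0, -1], [-1, 0, 2, 0, 0, -1, 0], [0, -1, 0, 2, 0, 0, 0], [0, 0, 0, 0, 2, 0, -1], [0, 0, -1, 0, 0, 2, 0], [-1, -1, 0, 0, -1, 0, 2]].
All simple roots have the same length, so the diagram is simply laced. The associated Dynkin diagram is a chain of 6 nodes with one extra node attached to the third node from one end (E_7), so the type is E_7.

type E_7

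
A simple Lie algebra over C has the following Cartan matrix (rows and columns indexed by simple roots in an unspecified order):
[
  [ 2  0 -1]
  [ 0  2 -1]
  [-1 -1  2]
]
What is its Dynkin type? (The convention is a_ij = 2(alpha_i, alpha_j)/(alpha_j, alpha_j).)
The matrix has rank 3 with 2's on the diagonal. Reading the off-diagonal entries as Dynkin edges (a single edge where a_ij = a_ji = -1; a double or triple edge where a_ij * a_ji = 2 or 3), the diagram is a chain of 3 nodes with single edges (A_3). One simple-root ordering that puts it in standard form is (alpha_2, alpha_3, alpha_1). So the algebra is type A_3, i.e. sl(4).

A_3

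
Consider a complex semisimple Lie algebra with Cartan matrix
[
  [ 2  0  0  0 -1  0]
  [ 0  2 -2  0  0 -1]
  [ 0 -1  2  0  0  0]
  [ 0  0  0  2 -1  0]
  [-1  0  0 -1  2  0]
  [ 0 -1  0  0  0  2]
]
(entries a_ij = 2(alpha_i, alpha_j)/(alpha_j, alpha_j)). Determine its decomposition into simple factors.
A_3 ⊕ B_3

The diagram associated to this matrix has two connected components: the simple roots {alpha_1, alpha_4, alpha_5} form a chain of 3 nodes with single edges (A_3), and {alpha_2, alpha_3, alpha_6} form a chain of 3 nodes with a double edge at one end; the terminal node there is the unique short simple root (B_3). A semisimple Lie algebra decomposes uniquely as the direct sum of simple ideals, one per connected component of its Dynkin diagram, so g ≅ A_3 ⊕ B_3 (dimension 15 + 21 = 36).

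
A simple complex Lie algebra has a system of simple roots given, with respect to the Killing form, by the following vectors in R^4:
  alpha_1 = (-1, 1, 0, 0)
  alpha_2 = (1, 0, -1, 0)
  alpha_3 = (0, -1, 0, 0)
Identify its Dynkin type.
Compute the Cartan integers a_ij = 2(alpha_i, alpha_j)/(alpha_j, alpha_j); the resulting 3x3 Cartan matrix is
[[2, -1, -2], [-1, 2, 0], [-1, 0, 2]].
The roots have two lengths (squared-length ratio 2:1); the short ones are alpha_{3}. The associated Dynkin diagram is a chain of 3 nodes with a double edge at one end; the terminal node there is the unique short simple root (B_3), so the type is B_3 (the algebra so(7)).

B3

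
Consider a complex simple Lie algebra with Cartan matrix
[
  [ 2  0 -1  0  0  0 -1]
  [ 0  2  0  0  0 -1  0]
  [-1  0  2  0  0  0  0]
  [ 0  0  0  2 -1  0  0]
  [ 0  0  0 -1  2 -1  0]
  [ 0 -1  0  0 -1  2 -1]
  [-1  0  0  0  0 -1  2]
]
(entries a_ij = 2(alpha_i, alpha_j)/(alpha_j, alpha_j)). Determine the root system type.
The matrix has rank 7 with 2's on the diagonal. Reading the off-diagonal entries as Dynkin edges (a single edge where a_ij = a_ji = -1; a double or triple edge where a_ij * a_ji = 2 or 3), the diagram is a chain of 6 nodes with one extra node attached to the third node from one end (E_7). One simple-root ordering that puts it in standard form is (alpha_4, alpha_2, alpha_5, alpha_6, alpha_7, alpha_1, alpha_3). So the algebra is type E_7.

type E_7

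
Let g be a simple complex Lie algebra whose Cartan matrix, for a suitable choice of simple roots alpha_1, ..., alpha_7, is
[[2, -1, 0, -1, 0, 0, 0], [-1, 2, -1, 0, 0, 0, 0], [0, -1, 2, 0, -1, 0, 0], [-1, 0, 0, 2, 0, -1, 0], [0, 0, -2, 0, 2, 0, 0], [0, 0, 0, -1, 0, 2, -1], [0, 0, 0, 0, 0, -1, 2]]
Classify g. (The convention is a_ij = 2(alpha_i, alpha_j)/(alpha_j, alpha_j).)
The matrix has rank 7 with 2's on the diagonal. Reading the off-diagonal entries as Dynkin edges (a single edge where a_ij = a_ji = -1; a double or triple edge where a_ij * a_ji = 2 or 3), the diagram is a chain of 7 nodes with a double edge at one end; the terminal node there is the unique long simple root (C_7). One simple-root ordering that puts it in standard form is (alpha_7, alpha_6, alpha_4, alpha_1, alpha_2, alpha_3, alpha_5). So the algebra is type C_7, i.e. sp(14).

C7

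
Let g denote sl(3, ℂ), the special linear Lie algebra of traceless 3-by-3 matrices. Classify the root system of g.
type A_2

This is sl(3), which has dimension 3^2 - 1 = 8 and rank 3 - 1 = 2 (a Cartan subalgebra is the diagonal traceless matrices). In the classification of classical Lie algebras, the special linear algebra sl(n+1) has type A_n; here n = 2, so the Dynkin diagram is a chain of 2 nodes with single edges (A_2). Hence the type is A_2.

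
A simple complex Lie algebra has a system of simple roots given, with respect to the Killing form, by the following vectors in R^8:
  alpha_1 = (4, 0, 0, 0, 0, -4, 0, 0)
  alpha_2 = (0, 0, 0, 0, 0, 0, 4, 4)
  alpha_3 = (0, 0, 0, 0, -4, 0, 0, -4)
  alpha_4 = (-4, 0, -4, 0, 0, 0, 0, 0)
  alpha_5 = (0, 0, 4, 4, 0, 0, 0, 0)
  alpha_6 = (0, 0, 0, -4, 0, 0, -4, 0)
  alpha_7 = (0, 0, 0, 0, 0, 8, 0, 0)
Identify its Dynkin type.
type C_7

Compute the Cartan integers a_ij = 2(alpha_i, alpha_j)/(alpha_j, alpha_j); the resulting 7x7 Cartan matrix is
[[2, 0, 0, -1, 0, 0, -1], [0, 2, -1, 0, 0, -1, 0], [0, -1, 2, 0, 0, 0, 0], [-1, 0, 0, 2, -1, 0, 0], [0, 0, 0, -1, 2, -1, 0], [0, -1, 0, 0, -1, 2, 0], [-2, 0, 0, 0, 0, 0, 2]].
The roots have two lengths (squared-length ratio 2:1); the short ones are alpha_{1,2,3,4,5,6}. The associated Dynkin diagram is a chain of 7 nodes with a double edge at one end; the terminal node there is the unique long simple root (C_7), so the type is C_7 (the algebra sp(14)).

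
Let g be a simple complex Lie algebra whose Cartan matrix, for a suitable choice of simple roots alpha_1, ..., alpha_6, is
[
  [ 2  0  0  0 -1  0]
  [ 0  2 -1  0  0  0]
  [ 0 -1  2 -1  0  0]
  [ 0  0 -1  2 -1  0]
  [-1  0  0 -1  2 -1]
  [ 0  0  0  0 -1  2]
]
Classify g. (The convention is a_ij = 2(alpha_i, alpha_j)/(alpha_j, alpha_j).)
D_6 (so(12))

The matrix has rank 6 with 2's on the diagonal. Reading the off-diagonal entries as Dynkin edges (a single edge where a_ij = a_ji = -1; a double or triple edge where a_ij * a_ji = 2 or 3), the diagram is a chain of 4 nodes with a fork of two nodes at one end (D_6). One simple-root ordering that puts it in standard form is (alpha_2, alpha_3, alpha_4, alpha_5, alpha_1, alpha_6). So the algebra is type D_6, i.e. so(12).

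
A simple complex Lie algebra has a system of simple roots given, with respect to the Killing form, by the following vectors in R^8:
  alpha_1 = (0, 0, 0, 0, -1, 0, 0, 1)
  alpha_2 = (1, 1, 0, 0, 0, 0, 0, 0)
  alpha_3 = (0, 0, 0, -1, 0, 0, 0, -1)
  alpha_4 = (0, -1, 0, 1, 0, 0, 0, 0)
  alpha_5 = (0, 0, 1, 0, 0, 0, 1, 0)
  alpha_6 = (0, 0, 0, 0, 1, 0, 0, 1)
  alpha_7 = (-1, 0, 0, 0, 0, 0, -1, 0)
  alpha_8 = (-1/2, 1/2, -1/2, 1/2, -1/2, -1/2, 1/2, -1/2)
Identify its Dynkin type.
type E_8

Compute the Cartan integers a_ij = 2(alpha_i, alpha_j)/(alpha_j, alpha_j); the resulting 8x8 Cartan matrix is
[[2, 0, -1, 0, 0, 0, 0, 0], [0, 2, 0, -1, 0, 0, -1, 0], [-1, 0, 2, -1, 0, -1, 0, 0], [0, -1, -1, 2, 0, 0, 0, 0], [0, 0, 0, 0, 2, 0, -1, 0], [0, 0, -1, 0, 0, 2, 0, -1], [0, -1, 0, 0, -1, 0, 2, 0], [0, 0, 0, 0, 0, -1, 0, 2]].
All simple roots have the same length, so the diagram is simply laced. The associated Dynkin diagram is a chain of 7 nodes with one extra node attached to the third node from one end (E_8), so the type is E_8.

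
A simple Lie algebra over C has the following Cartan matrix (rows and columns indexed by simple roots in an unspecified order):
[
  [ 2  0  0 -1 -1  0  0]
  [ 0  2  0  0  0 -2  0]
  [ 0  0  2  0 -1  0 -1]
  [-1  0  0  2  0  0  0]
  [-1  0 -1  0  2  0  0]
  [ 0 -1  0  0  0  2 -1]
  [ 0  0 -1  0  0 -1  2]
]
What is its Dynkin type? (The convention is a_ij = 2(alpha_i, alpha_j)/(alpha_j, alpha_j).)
C7

The matrix has rank 7 with 2's on the diagonal. Reading the off-diagonal entries as Dynkin edges (a single edge where a_ij = a_ji = -1; a double or triple edge where a_ij * a_ji = 2 or 3), the diagram is a chain of 7 nodes with a double edge at one end; the terminal node there is the unique long simple root (C_7). One simple-root ordering that puts it in standard form is (alpha_4, alpha_1, alpha_5, alpha_3, alpha_7, alpha_6, alpha_2). So the algebra is type C_7, i.e. sp(14).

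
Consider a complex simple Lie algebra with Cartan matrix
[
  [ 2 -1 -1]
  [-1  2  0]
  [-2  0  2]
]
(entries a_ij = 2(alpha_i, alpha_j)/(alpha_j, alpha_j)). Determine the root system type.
type C_3

The matrix has rank 3 with 2's on the diagonal. Reading the off-diagonal entries as Dynkin edges (a single edge where a_ij = a_ji = -1; a double or triple edge where a_ij * a_ji = 2 or 3), the diagram is a chain of 3 nodes with a double edge at one end; the terminal node there is the unique long simple root (C_3). One simple-root ordering that puts it in standard form is (alpha_2, alpha_1, alpha_3). So the algebra is type C_3, i.e. sp(6).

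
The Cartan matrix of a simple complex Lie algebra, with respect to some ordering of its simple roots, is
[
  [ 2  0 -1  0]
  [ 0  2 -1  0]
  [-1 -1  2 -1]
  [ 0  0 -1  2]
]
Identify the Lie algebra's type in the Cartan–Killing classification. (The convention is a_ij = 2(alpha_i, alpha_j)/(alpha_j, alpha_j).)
The matrix has rank 4 with 2's on the diagonal. Reading the off-diagonal entries as Dynkin edges (a single edge where a_ij = a_ji = -1; a double or triple edge where a_ij * a_ji = 2 or 3), the diagram is a chain of 2 nodes with a fork of two nodes at one end (D_4). One simple-root ordering that puts it in standard form is (alpha_1, alpha_3, alpha_4, alpha_2). So the algebra is type D_4, i.e. so(8).

type D_4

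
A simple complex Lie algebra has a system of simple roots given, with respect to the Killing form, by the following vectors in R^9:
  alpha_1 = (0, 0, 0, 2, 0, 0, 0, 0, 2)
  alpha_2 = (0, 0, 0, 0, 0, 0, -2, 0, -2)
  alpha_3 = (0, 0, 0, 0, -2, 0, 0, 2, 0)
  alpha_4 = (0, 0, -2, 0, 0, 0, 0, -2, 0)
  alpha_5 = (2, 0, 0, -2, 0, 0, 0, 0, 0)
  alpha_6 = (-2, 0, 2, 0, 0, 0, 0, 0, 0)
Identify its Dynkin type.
Compute the Cartan integers a_ij = 2(alpha_i, alpha_j)/(alpha_j, alpha_j); the resulting 6x6 Cartan matrix is
[[2, -1, 0, 0, -1, 0], [-1, 2, 0, 0, 0, 0], [0, 0, 2, -1, 0, 0], [0, 0, -1, 2, 0, -1], [-1, 0, 0, 0, 2, -1], [0, 0, 0, -1, -1, 2]].
All simple roots have the same length, so the diagram is simply laced. The associated Dynkin diagram is a chain of 6 nodes with single edges (A_6), so the type is A_6 (the algebra sl(7)).

A_6 (sl(7))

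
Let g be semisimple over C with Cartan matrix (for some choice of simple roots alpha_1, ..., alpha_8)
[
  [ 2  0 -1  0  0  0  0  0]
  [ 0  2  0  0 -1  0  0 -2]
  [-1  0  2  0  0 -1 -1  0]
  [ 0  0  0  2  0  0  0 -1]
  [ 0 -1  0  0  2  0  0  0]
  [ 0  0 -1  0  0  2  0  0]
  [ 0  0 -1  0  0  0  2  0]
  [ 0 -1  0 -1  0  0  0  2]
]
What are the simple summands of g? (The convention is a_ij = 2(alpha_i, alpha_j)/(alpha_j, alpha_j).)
D4 + F4

The diagram associated to this matrix has two connected components: the simple roots {alpha_1, alpha_3, alpha_6, alpha_7} form a chain of 2 nodes with a fork of two nodes at one end (D_4), and {alpha_2, alpha_4, alpha_5, alpha_8} form a chain of 4 nodes with a double edge between the middle two (F_4). A semisimple Lie algebra decomposes uniquely as the direct sum of simple ideals, one per connected component of its Dynkin diagram, so g ≅ D_4 ⊕ F_4 (dimension 28 + 52 = 80).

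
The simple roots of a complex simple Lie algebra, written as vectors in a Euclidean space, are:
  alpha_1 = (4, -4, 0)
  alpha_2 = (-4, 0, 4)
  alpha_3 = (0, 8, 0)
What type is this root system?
Compute the Cartan integers a_ij = 2(alpha_i, alpha_j)/(alpha_j, alpha_j); the resulting 3x3 Cartan matrix is
[[2, -1, -1], [-1, 2, 0], [-2, 0, 2]].
The roots have two lengths (squared-length ratio 2:1); the short ones are alpha_{1,2}. The associated Dynkin diagram is a chain of 3 nodes with a double edge at one end; the terminal node there is the unique long simple root (C_3), so the type is C_3 (the algebra sp(6)).

C3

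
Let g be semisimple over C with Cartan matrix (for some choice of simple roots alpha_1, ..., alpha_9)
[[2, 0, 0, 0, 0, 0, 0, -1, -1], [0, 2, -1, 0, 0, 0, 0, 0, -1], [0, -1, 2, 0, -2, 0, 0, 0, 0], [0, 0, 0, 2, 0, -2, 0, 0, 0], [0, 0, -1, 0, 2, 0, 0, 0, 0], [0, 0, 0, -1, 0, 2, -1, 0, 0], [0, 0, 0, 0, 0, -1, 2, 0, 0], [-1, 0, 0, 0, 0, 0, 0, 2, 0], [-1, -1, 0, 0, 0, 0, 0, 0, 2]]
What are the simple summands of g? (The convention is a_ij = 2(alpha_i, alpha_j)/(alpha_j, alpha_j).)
The diagram associated to this matrix has two connected components: the simple roots {alpha_1, alpha_2, alpha_3, alpha_5, alpha_8, alpha_9} form a chain of 6 nodes with a double edge at one end; the terminal node there is the unique short simple root (B_6), and {alpha_4, alpha_6, alpha_7} form a chain of 3 nodes with a double edge at one end; the terminal node there is the unique long simple root (C_3). A semisimple Lie algebra decomposes uniquely as the direct sum of simple ideals, one per connected component of its Dynkin diagram, so g ≅ B_6 ⊕ C_3 (dimension 78 + 21 = 99).

B_6 ⊕ C_3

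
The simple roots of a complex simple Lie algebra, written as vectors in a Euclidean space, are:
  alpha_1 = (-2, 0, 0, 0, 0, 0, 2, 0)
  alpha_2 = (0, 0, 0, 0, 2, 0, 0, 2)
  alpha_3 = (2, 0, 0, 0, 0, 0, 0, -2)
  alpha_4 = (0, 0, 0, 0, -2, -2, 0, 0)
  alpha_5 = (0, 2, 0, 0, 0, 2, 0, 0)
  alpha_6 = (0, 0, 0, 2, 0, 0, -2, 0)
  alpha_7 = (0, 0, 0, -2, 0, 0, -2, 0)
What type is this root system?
type D_7

Compute the Cartan integers a_ij = 2(alpha_i, alpha_j)/(alpha_j, alpha_j); the resulting 7x7 Cartan matrix is
[[2, 0, -1, 0, 0, -1, -1], [0, 2, -1, -1, 0, 0, 0], [-1, -1, 2, 0, 0, 0, 0], [0, -1, 0, 2, -1, 0, 0], [0, 0, 0, -1, 2, 0, 0], [-1, 0, 0, 0, 0, 2, 0], [-1, 0, 0, 0, 0, 0, 2]].
All simple roots have the same length, so the diagram is simply laced. The associated Dynkin diagram is a chain of 5 nodes with a fork of two nodes at one end (D_7), so the type is D_7 (the algebra so(14)).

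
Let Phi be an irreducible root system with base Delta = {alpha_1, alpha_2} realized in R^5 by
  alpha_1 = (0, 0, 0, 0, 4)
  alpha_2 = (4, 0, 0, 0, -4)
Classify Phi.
type B_2

Compute the Cartan integers a_ij = 2(alpha_i, alpha_j)/(alpha_j, alpha_j); the resulting 2x2 Cartan matrix is
[[2, -1], [-2, 2]].
The roots have two lengths (squared-length ratio 2:1); the short ones are alpha_{1}. The associated Dynkin diagram is a chain of 2 nodes with a double edge at one end; the terminal node there is the unique short simple root (B_2), so the type is B_2 (the algebra so(5)).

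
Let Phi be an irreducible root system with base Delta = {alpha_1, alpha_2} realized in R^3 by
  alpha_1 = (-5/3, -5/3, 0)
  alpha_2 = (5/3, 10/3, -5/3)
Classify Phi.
G_2

Compute the Cartan integers a_ij = 2(alpha_i, alpha_j)/(alpha_j, alpha_j); the resulting 2x2 Cartan matrix is
[[2, -1], [-3, 2]].
The roots have two lengths (squared-length ratio 3:1); the short ones are alpha_{1}. The associated Dynkin diagram is two nodes joined by a triple edge (G_2), so the type is G_2.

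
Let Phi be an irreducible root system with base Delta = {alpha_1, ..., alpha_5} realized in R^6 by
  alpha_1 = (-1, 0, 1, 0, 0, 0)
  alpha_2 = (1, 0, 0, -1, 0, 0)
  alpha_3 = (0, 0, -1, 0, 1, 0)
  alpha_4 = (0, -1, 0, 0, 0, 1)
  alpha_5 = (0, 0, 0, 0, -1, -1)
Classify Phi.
Compute the Cartan integers a_ij = 2(alpha_i, alpha_j)/(alpha_j, alpha_j); the resulting 5x5 Cartan matrix is
[[2, -1, -1, 0, 0], [-1, 2, 0, 0, 0], [-1, 0, 2, 0, -1], [0, 0, 0, 2, -1], [0, 0, -1, -1, 2]].
All simple roots have the same length, so the diagram is simply laced. The associated Dynkin diagram is a chain of 5 nodes with single edges (A_5), so the type is A_5 (the algebra sl(6)).

A_5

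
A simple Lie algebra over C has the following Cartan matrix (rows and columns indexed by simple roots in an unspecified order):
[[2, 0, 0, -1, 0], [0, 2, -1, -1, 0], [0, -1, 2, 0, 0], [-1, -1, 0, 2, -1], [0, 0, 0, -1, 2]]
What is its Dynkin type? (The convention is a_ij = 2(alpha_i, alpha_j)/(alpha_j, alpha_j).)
The matrix has rank 5 with 2's on the diagonal. Reading the off-diagonal entries as Dynkin edges (a single edge where a_ij = a_ji = -1; a double or triple edge where a_ij * a_ji = 2 or 3), the diagram is a chain of 3 nodes with a fork of two nodes at one end (D_5). One simple-root ordering that puts it in standard form is (alpha_3, alpha_2, alpha_4, alpha_5, alpha_1). So the algebra is type D_5, i.e. so(10).

D_5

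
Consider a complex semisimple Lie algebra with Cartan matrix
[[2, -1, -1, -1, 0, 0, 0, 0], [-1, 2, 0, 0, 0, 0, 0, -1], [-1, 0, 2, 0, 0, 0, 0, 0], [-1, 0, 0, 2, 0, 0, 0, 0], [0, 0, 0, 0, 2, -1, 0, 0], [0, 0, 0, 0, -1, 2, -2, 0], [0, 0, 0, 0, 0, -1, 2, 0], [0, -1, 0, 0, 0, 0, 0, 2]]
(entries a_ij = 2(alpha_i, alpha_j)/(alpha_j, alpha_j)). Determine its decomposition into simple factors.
The diagram associated to this matrix has two connected components: the simple roots {alpha_5, alpha_6, alpha_7} form a chain of 3 nodes with a double edge at one end; the terminal node there is the unique short simple root (B_3), and {alpha_1, alpha_2, alpha_3, alpha_4, alpha_8} form a chain of 3 nodes with a fork of two nodes at one end (D_5). A semisimple Lie algebra decomposes uniquely as the direct sum of simple ideals, one per connected component of its Dynkin diagram, so g ≅ B_3 ⊕ D_5 (dimension 21 + 45 = 66).

B_3 (so(7)) ⊕ D_5 (so(10))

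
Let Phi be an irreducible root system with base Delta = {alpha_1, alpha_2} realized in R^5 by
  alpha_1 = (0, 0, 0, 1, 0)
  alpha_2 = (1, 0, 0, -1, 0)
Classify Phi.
Compute the Cartan integers a_ij = 2(alpha_i, alpha_j)/(alpha_j, alpha_j); the resulting 2x2 Cartan matrix is
[[2, -1], [-2, 2]].
The roots have two lengths (squared-length ratio 2:1); the short ones are alpha_{1}. The associated Dynkin diagram is a chain of 2 nodes with a double edge at one end; the terminal node there is the unique short simple root (B_2), so the type is B_2 (the algebra so(5)).

B2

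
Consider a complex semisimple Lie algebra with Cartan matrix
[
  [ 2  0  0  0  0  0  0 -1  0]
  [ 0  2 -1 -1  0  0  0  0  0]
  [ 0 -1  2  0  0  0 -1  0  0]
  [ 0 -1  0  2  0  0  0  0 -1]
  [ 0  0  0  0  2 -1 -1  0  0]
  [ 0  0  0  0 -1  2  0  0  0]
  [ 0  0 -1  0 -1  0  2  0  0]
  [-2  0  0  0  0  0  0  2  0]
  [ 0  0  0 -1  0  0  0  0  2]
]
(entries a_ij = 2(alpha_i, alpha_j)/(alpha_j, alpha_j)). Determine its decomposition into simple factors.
A_7 (sl(8)) + B_2 (so(5))

The diagram associated to this matrix has two connected components: the simple roots {alpha_2, alpha_3, alpha_4, alpha_5, alpha_6, alpha_7, alpha_9} form a chain of 7 nodes with single edges (A_7), and {alpha_1, alpha_8} form a chain of 2 nodes with a double edge at one end; the terminal node there is the unique short simple root (B_2). A semisimple Lie algebra decomposes uniquely as the direct sum of simple ideals, one per connected component of its Dynkin diagram, so g ≅ A_7 ⊕ B_2 (dimension 63 + 10 = 73).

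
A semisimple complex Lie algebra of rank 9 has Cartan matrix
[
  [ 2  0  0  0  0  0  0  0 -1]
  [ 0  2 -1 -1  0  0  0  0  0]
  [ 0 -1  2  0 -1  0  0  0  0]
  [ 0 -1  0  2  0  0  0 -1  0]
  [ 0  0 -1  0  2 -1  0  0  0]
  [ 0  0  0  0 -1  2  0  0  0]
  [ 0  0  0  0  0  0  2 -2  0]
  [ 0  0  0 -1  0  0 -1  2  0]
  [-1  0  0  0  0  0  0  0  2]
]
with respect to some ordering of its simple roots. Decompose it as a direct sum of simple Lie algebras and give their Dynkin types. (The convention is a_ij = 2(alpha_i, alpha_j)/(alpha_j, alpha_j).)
A_2 ⊕ C_7

The diagram associated to this matrix has two connected components: the simple roots {alpha_1, alpha_9} form a chain of 2 nodes with single edges (A_2), and {alpha_2, alpha_3, alpha_4, alpha_5, alpha_6, alpha_7, alpha_8} form a chain of 7 nodes with a double edge at one end; the terminal node there is the unique long simple root (C_7). A semisimple Lie algebra decomposes uniquely as the direct sum of simple ideals, one per connected component of its Dynkin diagram, so g ≅ A_2 ⊕ C_7 (dimension 8 + 105 = 113).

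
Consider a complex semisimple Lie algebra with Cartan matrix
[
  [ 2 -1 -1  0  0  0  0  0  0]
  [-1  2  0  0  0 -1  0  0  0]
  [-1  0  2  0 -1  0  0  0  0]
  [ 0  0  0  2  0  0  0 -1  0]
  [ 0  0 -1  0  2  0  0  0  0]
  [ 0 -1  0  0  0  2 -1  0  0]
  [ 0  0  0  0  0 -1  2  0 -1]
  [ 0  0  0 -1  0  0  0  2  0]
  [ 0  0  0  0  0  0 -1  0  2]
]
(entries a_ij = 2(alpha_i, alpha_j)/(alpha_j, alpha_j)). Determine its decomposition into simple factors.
The diagram associated to this matrix has two connected components: the simple roots {alpha_4, alpha_8} form a chain of 2 nodes with single edges (A_2), and {alpha_1, alpha_2, alpha_3, alpha_5, alpha_6, alpha_7, alpha_9} form a chain of 7 nodes with single edges (A_7). A semisimple Lie algebra decomposes uniquely as the direct sum of simple ideals, one per connected component of its Dynkin diagram, so g ≅ A_2 ⊕ A_7 (dimension 8 + 63 = 71).

A2 + A7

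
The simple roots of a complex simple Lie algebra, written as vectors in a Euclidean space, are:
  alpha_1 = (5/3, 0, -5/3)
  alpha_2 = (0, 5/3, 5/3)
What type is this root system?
A_2 (sl(3))

Compute the Cartan integers a_ij = 2(alpha_i, alpha_j)/(alpha_j, alpha_j); the resulting 2x2 Cartan matrix is
[[2, -1], [-1, 2]].
All simple roots have the same length, so the diagram is simply laced. The associated Dynkin diagram is a chain of 2 nodes with single edges (A_2), so the type is A_2 (the algebra sl(3)).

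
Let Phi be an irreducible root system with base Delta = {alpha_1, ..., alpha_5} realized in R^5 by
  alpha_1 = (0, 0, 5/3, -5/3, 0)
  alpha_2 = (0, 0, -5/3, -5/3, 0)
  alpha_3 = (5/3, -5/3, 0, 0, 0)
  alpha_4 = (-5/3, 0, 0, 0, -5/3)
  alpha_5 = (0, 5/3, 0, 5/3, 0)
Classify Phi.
Compute the Cartan integers a_ij = 2(alpha_i, alpha_j)/(alpha_j, alpha_j); the resulting 5x5 Cartan matrix is
[[2, 0, 0, 0, -1], [0, 2, 0, 0, -1], [0, 0, 2, -1, -1], [0, 0, -1, 2, 0], [-1, -1, -1, 0, 2]].
All simple roots have the same length, so the diagram is simply laced. The associated Dynkin diagram is a chain of 3 nodes with a fork of two nodes at one end (D_5), so the type is D_5 (the algebra so(10)).

D_5 (so(10))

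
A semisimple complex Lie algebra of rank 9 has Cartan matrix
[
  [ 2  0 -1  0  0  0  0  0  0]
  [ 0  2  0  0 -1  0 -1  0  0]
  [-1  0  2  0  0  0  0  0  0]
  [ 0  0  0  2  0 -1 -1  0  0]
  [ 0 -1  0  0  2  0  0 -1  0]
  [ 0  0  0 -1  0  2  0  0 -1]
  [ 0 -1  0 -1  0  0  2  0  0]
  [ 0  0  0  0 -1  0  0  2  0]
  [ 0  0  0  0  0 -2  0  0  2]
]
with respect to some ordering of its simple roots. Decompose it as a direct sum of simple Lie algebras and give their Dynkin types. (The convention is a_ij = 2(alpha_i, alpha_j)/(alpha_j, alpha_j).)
A_2 ⊕ C_7

The diagram associated to this matrix has two connected components: the simple roots {alpha_1, alpha_3} form a chain of 2 nodes with single edges (A_2), and {alpha_2, alpha_4, alpha_5, alpha_6, alpha_7, alpha_8, alpha_9} form a chain of 7 nodes with a double edge at one end; the terminal node there is the unique long simple root (C_7). A semisimple Lie algebra decomposes uniquely as the direct sum of simple ideals, one per connected component of its Dynkin diagram, so g ≅ A_2 ⊕ C_7 (dimension 8 + 105 = 113).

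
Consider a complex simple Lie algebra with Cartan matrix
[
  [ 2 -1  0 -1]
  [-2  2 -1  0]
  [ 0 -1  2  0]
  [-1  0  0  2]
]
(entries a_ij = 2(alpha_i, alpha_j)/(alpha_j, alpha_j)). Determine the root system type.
The matrix has rank 4 with 2's on the diagonal. Reading the off-diagonal entries as Dynkin edges (a single edge where a_ij = a_ji = -1; a double or triple edge where a_ij * a_ji = 2 or 3), the diagram is a chain of 4 nodes with a double edge between the middle two (F_4). One simple-root ordering that puts it in standard form is (alpha_3, alpha_2, alpha_1, alpha_4). So the algebra is type F_4.

F_4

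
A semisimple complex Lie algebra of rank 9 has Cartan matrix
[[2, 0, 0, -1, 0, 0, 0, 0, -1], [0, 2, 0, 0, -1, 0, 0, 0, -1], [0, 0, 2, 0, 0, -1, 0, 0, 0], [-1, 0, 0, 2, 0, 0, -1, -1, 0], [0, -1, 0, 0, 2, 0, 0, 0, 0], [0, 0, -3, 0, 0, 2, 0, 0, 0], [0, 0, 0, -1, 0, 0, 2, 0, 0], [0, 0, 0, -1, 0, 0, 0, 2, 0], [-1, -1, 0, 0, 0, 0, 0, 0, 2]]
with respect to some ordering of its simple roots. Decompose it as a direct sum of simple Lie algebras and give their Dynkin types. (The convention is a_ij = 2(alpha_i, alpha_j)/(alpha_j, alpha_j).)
The diagram associated to this matrix has two connected components: the simple roots {alpha_1, alpha_2, alpha_4, alpha_5, alpha_7, alpha_8, alpha_9} form a chain of 5 nodes with a fork of two nodes at one end (D_7), and {alpha_3, alpha_6} form two nodes joined by a triple edge (G_2). A semisimple Lie algebra decomposes uniquely as the direct sum of simple ideals, one per connected component of its Dynkin diagram, so g ≅ D_7 ⊕ G_2 (dimension 91 + 14 = 105).

D_7 ⊕ G_2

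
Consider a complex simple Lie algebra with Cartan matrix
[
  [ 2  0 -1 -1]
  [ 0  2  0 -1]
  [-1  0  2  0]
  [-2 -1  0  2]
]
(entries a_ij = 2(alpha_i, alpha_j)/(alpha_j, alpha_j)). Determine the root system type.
The matrix has rank 4 with 2's on the diagonal. Reading the off-diagonal entries as Dynkin edges (a single edge where a_ij = a_ji = -1; a double or triple edge where a_ij * a_ji = 2 or 3), the diagram is a chain of 4 nodes with a double edge between the middle two (F_4). One simple-root ordering that puts it in standard form is (alpha_2, alpha_4, alpha_1, alpha_3). So the algebra is type F_4.

F4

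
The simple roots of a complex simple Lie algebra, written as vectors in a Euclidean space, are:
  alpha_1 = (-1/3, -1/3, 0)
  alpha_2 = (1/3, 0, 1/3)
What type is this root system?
type A_2

Compute the Cartan integers a_ij = 2(alpha_i, alpha_j)/(alpha_j, alpha_j); the resulting 2x2 Cartan matrix is
[[2, -1], [-1, 2]].
All simple roots have the same length, so the diagram is simply laced. The associated Dynkin diagram is a chain of 2 nodes with single edges (A_2), so the type is A_2 (the algebra sl(3)).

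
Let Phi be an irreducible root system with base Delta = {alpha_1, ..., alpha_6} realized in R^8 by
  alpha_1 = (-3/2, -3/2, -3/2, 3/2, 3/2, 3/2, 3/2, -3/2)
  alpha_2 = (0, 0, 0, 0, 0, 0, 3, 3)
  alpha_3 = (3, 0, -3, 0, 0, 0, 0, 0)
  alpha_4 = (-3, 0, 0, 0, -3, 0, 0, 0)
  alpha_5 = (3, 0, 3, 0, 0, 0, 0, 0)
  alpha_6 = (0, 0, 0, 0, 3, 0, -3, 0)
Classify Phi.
E6

Compute the Cartan integers a_ij = 2(alpha_i, alpha_j)/(alpha_j, alpha_j); the resulting 6x6 Cartan matrix is
[[2, 0, 0, 0, -1, 0], [0, 2, 0, 0, 0, -1], [0, 0, 2, -1, 0, 0], [0, 0, -1, 2, -1, -1], [-1, 0, 0, -1, 2, 0], [0, -1, 0, -1, 0, 2]].
All simple roots have the same length, so the diagram is simply laced. The associated Dynkin diagram is a chain of 5 nodes with one extra node attached to the third node from one end (E_6), so the type is E_6.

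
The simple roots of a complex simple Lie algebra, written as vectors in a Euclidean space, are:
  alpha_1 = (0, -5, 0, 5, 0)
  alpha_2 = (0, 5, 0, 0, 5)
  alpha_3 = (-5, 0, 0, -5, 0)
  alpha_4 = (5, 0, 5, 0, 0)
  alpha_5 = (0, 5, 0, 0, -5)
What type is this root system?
Compute the Cartan integers a_ij = 2(alpha_i, alpha_j)/(alpha_j, alpha_j); the resulting 5x5 Cartan matrix is
[[2, -1, -1, 0, -1], [-1, 2, 0, 0, 0], [-1, 0, 2, -1, 0], [0, 0, -1, 2, 0], [-1, 0, 0, 0, 2]].
All simple roots have the same length, so the diagram is simply laced. The associated Dynkin diagram is a chain of 3 nodes with a fork of two nodes at one end (D_5), so the type is D_5 (the algebra so(10)).

D_5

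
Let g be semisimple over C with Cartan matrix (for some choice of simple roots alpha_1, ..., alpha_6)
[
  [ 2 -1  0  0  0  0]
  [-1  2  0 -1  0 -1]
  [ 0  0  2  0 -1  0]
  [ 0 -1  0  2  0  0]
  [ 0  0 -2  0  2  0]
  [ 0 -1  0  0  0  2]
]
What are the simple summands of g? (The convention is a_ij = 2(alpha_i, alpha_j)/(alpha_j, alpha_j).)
B_2 (so(5)) ⊕ D_4 (so(8))

The diagram associated to this matrix has two connected components: the simple roots {alpha_3, alpha_5} form a chain of 2 nodes with a double edge at one end; the terminal node there is the unique short simple root (B_2), and {alpha_1, alpha_2, alpha_4, alpha_6} form a chain of 2 nodes with a fork of two nodes at one end (D_4). A semisimple Lie algebra decomposes uniquely as the direct sum of simple ideals, one per connected component of its Dynkin diagram, so g ≅ B_2 ⊕ D_4 (dimension 10 + 28 = 38).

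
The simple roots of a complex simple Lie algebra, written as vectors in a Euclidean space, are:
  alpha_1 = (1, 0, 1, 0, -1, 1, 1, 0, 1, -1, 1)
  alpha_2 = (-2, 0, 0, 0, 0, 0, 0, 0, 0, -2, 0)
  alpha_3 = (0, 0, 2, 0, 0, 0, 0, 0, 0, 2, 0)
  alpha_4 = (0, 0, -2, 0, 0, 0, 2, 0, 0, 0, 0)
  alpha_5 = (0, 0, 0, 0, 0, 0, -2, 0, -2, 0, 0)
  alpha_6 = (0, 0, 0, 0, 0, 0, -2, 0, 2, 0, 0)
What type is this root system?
Compute the Cartan integers a_ij = 2(alpha_i, alpha_j)/(alpha_j, alpha_j); the resulting 6x6 Cartan matrix is
[[2, 0, 0, 0, -1, 0], [0, 2, -1, 0, 0, 0], [0, -1, 2, -1, 0, 0], [0, 0, -1, 2, -1, -1], [-1, 0, 0, -1, 2, 0], [0, 0, 0, -1, 0, 2]].
All simple roots have the same length, so the diagram is simply laced. The associated Dynkin diagram is a chain of 5 nodes with one extra node attached to the third node from one end (E_6), so the type is E_6.

type E_6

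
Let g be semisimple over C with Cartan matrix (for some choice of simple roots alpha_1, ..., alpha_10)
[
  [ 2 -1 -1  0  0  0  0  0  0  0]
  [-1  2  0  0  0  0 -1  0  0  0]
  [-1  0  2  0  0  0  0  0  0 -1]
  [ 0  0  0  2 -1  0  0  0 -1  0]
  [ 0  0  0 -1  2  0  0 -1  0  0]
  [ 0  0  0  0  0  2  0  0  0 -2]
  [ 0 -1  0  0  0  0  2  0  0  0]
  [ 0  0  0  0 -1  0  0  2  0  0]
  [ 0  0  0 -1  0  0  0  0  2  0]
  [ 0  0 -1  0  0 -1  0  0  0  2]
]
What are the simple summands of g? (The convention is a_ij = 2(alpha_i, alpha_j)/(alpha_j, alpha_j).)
A_4 + C_6

The diagram associated to this matrix has two connected components: the simple roots {alpha_4, alpha_5, alpha_8, alpha_9} form a chain of 4 nodes with single edges (A_4), and {alpha_1, alpha_2, alpha_3, alpha_6, alpha_7, alpha_10} form a chain of 6 nodes with a double edge at one end; the terminal node there is the unique long simple root (C_6). A semisimple Lie algebra decomposes uniquely as the direct sum of simple ideals, one per connected component of its Dynkin diagram, so g ≅ A_4 ⊕ C_6 (dimension 24 + 78 = 102).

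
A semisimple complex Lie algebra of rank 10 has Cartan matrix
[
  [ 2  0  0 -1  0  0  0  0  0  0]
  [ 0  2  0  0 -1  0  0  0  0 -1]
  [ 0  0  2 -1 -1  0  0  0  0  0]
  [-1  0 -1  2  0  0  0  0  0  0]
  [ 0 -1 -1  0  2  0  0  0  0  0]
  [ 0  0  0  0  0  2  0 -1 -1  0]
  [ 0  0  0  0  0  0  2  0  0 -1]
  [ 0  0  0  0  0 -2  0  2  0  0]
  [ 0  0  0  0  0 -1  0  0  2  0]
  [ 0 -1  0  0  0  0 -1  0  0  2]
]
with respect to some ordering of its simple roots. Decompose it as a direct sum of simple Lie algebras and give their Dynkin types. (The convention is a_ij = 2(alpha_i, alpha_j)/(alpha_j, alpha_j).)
The diagram associated to this matrix has two connected components: the simple roots {alpha_1, alpha_2, alpha_3, alpha_4, alpha_5, alpha_7, alpha_10} form a chain of 7 nodes with single edges (A_7), and {alpha_6, alpha_8, alpha_9} form a chain of 3 nodes with a double edge at one end; the terminal node there is the unique long simple root (C_3). A semisimple Lie algebra decomposes uniquely as the direct sum of simple ideals, one per connected component of its Dynkin diagram, so g ≅ A_7 ⊕ C_3 (dimension 63 + 21 = 84).

type A_7 ⊕ type C_3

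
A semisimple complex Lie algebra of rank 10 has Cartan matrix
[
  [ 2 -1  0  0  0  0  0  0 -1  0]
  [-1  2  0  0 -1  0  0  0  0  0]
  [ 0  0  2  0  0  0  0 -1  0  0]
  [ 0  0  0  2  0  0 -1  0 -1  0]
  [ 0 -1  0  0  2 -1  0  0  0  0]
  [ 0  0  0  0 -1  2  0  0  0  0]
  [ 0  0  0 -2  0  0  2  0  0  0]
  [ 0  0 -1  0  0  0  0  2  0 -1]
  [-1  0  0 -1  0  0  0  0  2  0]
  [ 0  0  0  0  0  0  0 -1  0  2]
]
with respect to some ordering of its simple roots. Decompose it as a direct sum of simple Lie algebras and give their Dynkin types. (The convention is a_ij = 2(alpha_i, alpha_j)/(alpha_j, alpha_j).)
type A_3 ⊕ type C_7

The diagram associated to this matrix has two connected components: the simple roots {alpha_3, alpha_8, alpha_10} form a chain of 3 nodes with single edges (A_3), and {alpha_1, alpha_2, alpha_4, alpha_5, alpha_6, alpha_7, alpha_9} form a chain of 7 nodes with a double edge at one end; the terminal node there is the unique long simple root (C_7). A semisimple Lie algebra decomposes uniquely as the direct sum of simple ideals, one per connected component of its Dynkin diagram, so g ≅ A_3 ⊕ C_7 (dimension 15 + 105 = 120).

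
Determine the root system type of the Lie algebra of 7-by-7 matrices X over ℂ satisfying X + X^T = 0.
This is so(7) with 7 odd, which has dimension 7(7-1)/2 = 21 and rank (7-1)/2 = 3. In the classification of classical Lie algebras, the orthogonal algebra so(2n+1) in an odd number of variables has type B_n; here n = 3, so the Dynkin diagram is a chain of 3 nodes with a double edge at one end; the terminal node there is the unique short simple root (B_3). Hence the type is B_3.

B3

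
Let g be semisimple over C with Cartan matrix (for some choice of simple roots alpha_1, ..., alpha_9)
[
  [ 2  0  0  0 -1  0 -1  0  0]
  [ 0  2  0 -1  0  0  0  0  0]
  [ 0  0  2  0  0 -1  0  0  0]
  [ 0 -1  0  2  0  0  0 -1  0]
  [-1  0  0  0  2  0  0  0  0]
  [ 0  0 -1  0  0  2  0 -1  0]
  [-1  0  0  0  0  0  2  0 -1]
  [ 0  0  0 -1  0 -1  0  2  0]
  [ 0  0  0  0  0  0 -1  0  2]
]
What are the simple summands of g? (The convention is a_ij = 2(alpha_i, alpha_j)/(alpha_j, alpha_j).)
The diagram associated to this matrix has two connected components: the simple roots {alpha_1, alpha_5, alpha_7, alpha_9} form a chain of 4 nodes with single edges (A_4), and {alpha_2, alpha_3, alpha_4, alpha_6, alpha_8} form a chain of 5 nodes with single edges (A_5). A semisimple Lie algebra decomposes uniquely as the direct sum of simple ideals, one per connected component of its Dynkin diagram, so g ≅ A_4 ⊕ A_5 (dimension 24 + 35 = 59).

A4 ⊕ A5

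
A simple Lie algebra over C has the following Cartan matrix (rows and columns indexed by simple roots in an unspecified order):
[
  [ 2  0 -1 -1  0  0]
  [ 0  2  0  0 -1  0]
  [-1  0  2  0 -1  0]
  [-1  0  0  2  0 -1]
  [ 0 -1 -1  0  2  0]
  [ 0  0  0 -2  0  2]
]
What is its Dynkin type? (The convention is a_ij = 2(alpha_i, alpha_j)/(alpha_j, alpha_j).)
The matrix has rank 6 with 2's on the diagonal. Reading the off-diagonal entries as Dynkin edges (a single edge where a_ij = a_ji = -1; a double or triple edge where a_ij * a_ji = 2 or 3), the diagram is a chain of 6 nodes with a double edge at one end; the terminal node there is the unique long simple root (C_6). One simple-root ordering that puts it in standard form is (alpha_2, alpha_5, alpha_3, alpha_1, alpha_4, alpha_6). So the algebra is type C_6, i.e. sp(12).

C_6 (sp(12))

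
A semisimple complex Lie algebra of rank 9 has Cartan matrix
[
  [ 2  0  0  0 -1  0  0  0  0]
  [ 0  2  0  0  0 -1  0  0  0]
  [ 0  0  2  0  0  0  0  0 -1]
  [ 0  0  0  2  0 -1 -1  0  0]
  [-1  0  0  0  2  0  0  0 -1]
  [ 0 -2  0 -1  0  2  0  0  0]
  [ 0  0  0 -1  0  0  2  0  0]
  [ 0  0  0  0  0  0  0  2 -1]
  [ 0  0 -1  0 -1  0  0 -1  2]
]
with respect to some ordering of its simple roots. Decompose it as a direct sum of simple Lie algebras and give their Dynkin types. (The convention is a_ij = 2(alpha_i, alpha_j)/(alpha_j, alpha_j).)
B_4 + D_5

The diagram associated to this matrix has two connected components: the simple roots {alpha_2, alpha_4, alpha_6, alpha_7} form a chain of 4 nodes with a double edge at one end; the terminal node there is the unique short simple root (B_4), and {alpha_1, alpha_3, alpha_5, alpha_8, alpha_9} form a chain of 3 nodes with a fork of two nodes at one end (D_5). A semisimple Lie algebra decomposes uniquely as the direct sum of simple ideals, one per connected component of its Dynkin diagram, so g ≅ B_4 ⊕ D_5 (dimension 36 + 45 = 81).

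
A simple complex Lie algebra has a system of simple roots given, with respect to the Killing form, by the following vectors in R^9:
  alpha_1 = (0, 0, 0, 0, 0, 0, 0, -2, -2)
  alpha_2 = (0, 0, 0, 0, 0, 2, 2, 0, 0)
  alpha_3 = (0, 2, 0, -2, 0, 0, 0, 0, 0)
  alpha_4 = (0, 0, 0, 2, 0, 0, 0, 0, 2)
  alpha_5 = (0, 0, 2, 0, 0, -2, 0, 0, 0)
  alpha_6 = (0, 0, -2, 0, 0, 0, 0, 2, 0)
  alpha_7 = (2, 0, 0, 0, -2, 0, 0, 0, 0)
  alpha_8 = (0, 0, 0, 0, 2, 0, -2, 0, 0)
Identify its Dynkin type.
Compute the Cartan integers a_ij = 2(alpha_i, alpha_j)/(alpha_j, alpha_j); the resulting 8x8 Cartan matrix is
[[2, 0, 0, -1, 0, -1, 0, 0], [0, 2, 0, 0, -1, 0, 0, -1], [0, 0, 2, -1, 0, 0, 0, 0], [-1, 0, -1, 2, 0, 0, 0, 0], [0, -1, 0, 0, 2, -1, 0, 0], [-1, 0, 0, 0, -1, 2, 0, 0], [0, 0, 0, 0, 0, 0, 2, -1], [0, -1, 0, 0, 0, 0, -1, 2]].
All simple roots have the same length, so the diagram is simply laced. The associated Dynkin diagram is a chain of 8 nodes with single edges (A_8), so the type is A_8 (the algebra sl(9)).

A8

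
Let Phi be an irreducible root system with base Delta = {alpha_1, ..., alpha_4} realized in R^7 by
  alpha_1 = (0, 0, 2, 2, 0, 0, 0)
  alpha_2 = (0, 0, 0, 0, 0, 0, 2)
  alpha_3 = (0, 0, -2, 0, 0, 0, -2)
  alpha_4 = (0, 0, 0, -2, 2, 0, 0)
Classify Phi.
B_4 (so(9))

Compute the Cartan integers a_ij = 2(alpha_i, alpha_j)/(alpha_j, alpha_j); the resulting 4x4 Cartan matrix is
[[2, 0, -1, -1], [0, 2, -1, 0], [-1, -2, 2, 0], [-1, 0, 0, 2]].
The roots have two lengths (squared-length ratio 2:1); the short ones are alpha_{2}. The associated Dynkin diagram is a chain of 4 nodes with a double edge at one end; the terminal node there is the unique short simple root (B_4), so the type is B_4 (the algebra so(9)).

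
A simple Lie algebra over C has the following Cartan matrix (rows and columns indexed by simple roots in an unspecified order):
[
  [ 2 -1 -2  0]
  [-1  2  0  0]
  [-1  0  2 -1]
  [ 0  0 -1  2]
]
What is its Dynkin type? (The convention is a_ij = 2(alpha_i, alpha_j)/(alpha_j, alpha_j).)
The matrix has rank 4 with 2's on the diagonal. Reading the off-diagonal entries as Dynkin edges (a single edge where a_ij = a_ji = -1; a double or triple edge where a_ij * a_ji = 2 or 3), the diagram is a chain of 4 nodes with a double edge between the middle two (F_4). One simple-root ordering that puts it in standard form is (alpha_2, alpha_1, alpha_3, alpha_4). So the algebra is type F_4.

type F_4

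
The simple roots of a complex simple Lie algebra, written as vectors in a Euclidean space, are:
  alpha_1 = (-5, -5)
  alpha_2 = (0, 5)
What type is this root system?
B_2

Compute the Cartan integers a_ij = 2(alpha_i, alpha_j)/(alpha_j, alpha_j); the resulting 2x2 Cartan matrix is
[[2, -2], [-1, 2]].
The roots have two lengths (squared-length ratio 2:1); the short ones are alpha_{2}. The associated Dynkin diagram is a chain of 2 nodes with a double edge at one end; the terminal node there is the unique short simple root (B_2), so the type is B_2 (the algebra so(5)).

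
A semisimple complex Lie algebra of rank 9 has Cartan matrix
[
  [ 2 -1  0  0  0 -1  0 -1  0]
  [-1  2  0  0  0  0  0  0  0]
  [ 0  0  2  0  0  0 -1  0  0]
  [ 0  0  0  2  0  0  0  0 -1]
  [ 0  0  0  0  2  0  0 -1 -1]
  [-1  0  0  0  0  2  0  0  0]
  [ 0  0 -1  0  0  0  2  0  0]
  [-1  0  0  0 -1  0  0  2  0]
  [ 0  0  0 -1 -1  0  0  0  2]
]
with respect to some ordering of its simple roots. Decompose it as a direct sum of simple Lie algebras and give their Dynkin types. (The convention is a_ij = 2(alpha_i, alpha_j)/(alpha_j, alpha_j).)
The diagram associated to this matrix has two connected components: the simple roots {alpha_3, alpha_7} form a chain of 2 nodes with single edges (A_2), and {alpha_1, alpha_2, alpha_4, alpha_5, alpha_6, alpha_8, alpha_9} form a chain of 5 nodes with a fork of two nodes at one end (D_7). A semisimple Lie algebra decomposes uniquely as the direct sum of simple ideals, one per connected component of its Dynkin diagram, so g ≅ A_2 ⊕ D_7 (dimension 8 + 91 = 99).

A2 ⊕ D7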